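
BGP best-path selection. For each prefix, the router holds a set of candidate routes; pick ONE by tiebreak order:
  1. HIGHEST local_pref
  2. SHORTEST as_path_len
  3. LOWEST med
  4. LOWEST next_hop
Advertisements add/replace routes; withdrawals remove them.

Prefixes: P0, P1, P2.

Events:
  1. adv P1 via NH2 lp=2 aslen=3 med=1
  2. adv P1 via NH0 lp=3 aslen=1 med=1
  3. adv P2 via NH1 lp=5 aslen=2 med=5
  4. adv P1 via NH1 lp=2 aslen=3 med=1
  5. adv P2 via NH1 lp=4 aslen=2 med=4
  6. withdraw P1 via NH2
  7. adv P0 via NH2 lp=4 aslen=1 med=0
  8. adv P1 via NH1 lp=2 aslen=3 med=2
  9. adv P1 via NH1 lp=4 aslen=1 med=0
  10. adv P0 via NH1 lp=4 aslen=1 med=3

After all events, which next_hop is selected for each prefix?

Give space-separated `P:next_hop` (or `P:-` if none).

Op 1: best P0=- P1=NH2 P2=-
Op 2: best P0=- P1=NH0 P2=-
Op 3: best P0=- P1=NH0 P2=NH1
Op 4: best P0=- P1=NH0 P2=NH1
Op 5: best P0=- P1=NH0 P2=NH1
Op 6: best P0=- P1=NH0 P2=NH1
Op 7: best P0=NH2 P1=NH0 P2=NH1
Op 8: best P0=NH2 P1=NH0 P2=NH1
Op 9: best P0=NH2 P1=NH1 P2=NH1
Op 10: best P0=NH2 P1=NH1 P2=NH1

Answer: P0:NH2 P1:NH1 P2:NH1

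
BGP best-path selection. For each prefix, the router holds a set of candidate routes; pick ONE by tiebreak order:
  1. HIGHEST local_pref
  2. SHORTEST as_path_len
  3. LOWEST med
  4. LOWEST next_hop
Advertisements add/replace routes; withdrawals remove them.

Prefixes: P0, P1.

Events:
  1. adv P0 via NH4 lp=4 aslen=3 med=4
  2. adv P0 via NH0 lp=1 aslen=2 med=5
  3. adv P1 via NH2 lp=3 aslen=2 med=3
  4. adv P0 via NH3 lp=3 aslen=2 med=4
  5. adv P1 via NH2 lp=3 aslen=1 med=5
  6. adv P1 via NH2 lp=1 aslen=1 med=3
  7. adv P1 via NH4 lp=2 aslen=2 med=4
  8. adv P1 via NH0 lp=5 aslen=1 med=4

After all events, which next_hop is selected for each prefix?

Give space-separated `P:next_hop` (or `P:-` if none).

Op 1: best P0=NH4 P1=-
Op 2: best P0=NH4 P1=-
Op 3: best P0=NH4 P1=NH2
Op 4: best P0=NH4 P1=NH2
Op 5: best P0=NH4 P1=NH2
Op 6: best P0=NH4 P1=NH2
Op 7: best P0=NH4 P1=NH4
Op 8: best P0=NH4 P1=NH0

Answer: P0:NH4 P1:NH0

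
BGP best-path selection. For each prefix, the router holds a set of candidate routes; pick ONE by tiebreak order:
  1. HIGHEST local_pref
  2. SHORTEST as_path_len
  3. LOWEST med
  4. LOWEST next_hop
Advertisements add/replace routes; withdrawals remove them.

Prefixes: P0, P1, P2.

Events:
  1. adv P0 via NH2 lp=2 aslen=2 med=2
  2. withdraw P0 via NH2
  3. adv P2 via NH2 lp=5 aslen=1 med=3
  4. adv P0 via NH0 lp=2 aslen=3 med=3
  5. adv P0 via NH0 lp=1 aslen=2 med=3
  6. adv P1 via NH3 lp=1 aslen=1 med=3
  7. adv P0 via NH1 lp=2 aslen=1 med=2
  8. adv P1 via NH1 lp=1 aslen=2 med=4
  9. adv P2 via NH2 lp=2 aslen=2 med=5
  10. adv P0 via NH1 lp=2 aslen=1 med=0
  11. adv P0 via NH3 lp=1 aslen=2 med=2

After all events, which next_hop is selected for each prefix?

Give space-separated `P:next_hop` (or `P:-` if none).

Op 1: best P0=NH2 P1=- P2=-
Op 2: best P0=- P1=- P2=-
Op 3: best P0=- P1=- P2=NH2
Op 4: best P0=NH0 P1=- P2=NH2
Op 5: best P0=NH0 P1=- P2=NH2
Op 6: best P0=NH0 P1=NH3 P2=NH2
Op 7: best P0=NH1 P1=NH3 P2=NH2
Op 8: best P0=NH1 P1=NH3 P2=NH2
Op 9: best P0=NH1 P1=NH3 P2=NH2
Op 10: best P0=NH1 P1=NH3 P2=NH2
Op 11: best P0=NH1 P1=NH3 P2=NH2

Answer: P0:NH1 P1:NH3 P2:NH2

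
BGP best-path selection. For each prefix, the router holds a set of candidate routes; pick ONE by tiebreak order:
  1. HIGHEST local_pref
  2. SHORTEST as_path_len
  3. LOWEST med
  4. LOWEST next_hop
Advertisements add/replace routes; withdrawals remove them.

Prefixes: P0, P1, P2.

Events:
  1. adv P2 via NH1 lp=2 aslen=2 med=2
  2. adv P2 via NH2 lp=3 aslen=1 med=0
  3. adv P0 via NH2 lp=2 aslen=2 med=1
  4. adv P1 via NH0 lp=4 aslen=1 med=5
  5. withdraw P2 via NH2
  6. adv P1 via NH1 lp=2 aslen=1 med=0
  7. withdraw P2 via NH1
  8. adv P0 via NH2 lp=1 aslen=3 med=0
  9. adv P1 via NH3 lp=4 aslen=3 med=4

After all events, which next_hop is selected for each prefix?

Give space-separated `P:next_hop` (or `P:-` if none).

Answer: P0:NH2 P1:NH0 P2:-

Derivation:
Op 1: best P0=- P1=- P2=NH1
Op 2: best P0=- P1=- P2=NH2
Op 3: best P0=NH2 P1=- P2=NH2
Op 4: best P0=NH2 P1=NH0 P2=NH2
Op 5: best P0=NH2 P1=NH0 P2=NH1
Op 6: best P0=NH2 P1=NH0 P2=NH1
Op 7: best P0=NH2 P1=NH0 P2=-
Op 8: best P0=NH2 P1=NH0 P2=-
Op 9: best P0=NH2 P1=NH0 P2=-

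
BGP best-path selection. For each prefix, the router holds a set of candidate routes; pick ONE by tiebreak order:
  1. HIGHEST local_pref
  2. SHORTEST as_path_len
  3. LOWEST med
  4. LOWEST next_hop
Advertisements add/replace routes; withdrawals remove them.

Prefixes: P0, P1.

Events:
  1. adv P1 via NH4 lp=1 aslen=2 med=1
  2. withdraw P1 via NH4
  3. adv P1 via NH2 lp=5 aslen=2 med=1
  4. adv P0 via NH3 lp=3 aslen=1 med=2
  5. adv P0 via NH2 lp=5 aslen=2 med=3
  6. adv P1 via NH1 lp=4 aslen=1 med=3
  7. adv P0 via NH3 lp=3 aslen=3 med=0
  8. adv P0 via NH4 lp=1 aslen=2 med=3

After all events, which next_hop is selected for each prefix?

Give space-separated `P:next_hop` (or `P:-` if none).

Op 1: best P0=- P1=NH4
Op 2: best P0=- P1=-
Op 3: best P0=- P1=NH2
Op 4: best P0=NH3 P1=NH2
Op 5: best P0=NH2 P1=NH2
Op 6: best P0=NH2 P1=NH2
Op 7: best P0=NH2 P1=NH2
Op 8: best P0=NH2 P1=NH2

Answer: P0:NH2 P1:NH2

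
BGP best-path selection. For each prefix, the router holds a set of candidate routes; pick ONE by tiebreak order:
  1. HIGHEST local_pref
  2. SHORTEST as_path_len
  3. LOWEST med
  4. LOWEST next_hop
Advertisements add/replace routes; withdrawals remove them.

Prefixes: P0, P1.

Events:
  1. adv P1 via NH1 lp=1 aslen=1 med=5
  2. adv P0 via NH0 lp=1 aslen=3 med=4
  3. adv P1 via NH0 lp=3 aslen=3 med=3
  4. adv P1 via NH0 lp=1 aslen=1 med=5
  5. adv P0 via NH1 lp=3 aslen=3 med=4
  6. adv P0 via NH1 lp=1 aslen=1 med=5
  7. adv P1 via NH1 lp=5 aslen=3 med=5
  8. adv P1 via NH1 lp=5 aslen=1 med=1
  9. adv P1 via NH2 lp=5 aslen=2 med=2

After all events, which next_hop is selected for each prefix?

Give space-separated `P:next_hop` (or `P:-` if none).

Op 1: best P0=- P1=NH1
Op 2: best P0=NH0 P1=NH1
Op 3: best P0=NH0 P1=NH0
Op 4: best P0=NH0 P1=NH0
Op 5: best P0=NH1 P1=NH0
Op 6: best P0=NH1 P1=NH0
Op 7: best P0=NH1 P1=NH1
Op 8: best P0=NH1 P1=NH1
Op 9: best P0=NH1 P1=NH1

Answer: P0:NH1 P1:NH1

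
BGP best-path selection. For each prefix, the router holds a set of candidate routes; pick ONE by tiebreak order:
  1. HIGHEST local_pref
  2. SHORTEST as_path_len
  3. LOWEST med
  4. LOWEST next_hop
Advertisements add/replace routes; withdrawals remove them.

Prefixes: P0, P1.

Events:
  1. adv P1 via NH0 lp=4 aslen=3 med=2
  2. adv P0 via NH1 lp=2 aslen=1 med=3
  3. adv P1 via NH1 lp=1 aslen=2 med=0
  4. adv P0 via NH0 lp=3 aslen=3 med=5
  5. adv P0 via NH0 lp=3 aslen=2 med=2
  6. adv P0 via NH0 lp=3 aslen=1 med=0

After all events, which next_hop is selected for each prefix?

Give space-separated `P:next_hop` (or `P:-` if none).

Op 1: best P0=- P1=NH0
Op 2: best P0=NH1 P1=NH0
Op 3: best P0=NH1 P1=NH0
Op 4: best P0=NH0 P1=NH0
Op 5: best P0=NH0 P1=NH0
Op 6: best P0=NH0 P1=NH0

Answer: P0:NH0 P1:NH0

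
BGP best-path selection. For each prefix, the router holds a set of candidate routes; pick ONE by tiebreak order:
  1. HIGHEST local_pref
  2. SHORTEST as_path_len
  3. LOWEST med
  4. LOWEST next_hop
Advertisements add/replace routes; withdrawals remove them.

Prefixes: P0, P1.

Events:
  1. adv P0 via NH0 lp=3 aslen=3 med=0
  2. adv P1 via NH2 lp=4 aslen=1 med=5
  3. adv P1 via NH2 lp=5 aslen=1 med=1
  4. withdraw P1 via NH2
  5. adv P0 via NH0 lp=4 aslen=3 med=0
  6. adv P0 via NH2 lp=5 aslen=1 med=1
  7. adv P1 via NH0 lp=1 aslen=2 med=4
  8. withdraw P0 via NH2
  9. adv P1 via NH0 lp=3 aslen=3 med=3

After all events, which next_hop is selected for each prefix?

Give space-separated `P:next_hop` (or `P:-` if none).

Answer: P0:NH0 P1:NH0

Derivation:
Op 1: best P0=NH0 P1=-
Op 2: best P0=NH0 P1=NH2
Op 3: best P0=NH0 P1=NH2
Op 4: best P0=NH0 P1=-
Op 5: best P0=NH0 P1=-
Op 6: best P0=NH2 P1=-
Op 7: best P0=NH2 P1=NH0
Op 8: best P0=NH0 P1=NH0
Op 9: best P0=NH0 P1=NH0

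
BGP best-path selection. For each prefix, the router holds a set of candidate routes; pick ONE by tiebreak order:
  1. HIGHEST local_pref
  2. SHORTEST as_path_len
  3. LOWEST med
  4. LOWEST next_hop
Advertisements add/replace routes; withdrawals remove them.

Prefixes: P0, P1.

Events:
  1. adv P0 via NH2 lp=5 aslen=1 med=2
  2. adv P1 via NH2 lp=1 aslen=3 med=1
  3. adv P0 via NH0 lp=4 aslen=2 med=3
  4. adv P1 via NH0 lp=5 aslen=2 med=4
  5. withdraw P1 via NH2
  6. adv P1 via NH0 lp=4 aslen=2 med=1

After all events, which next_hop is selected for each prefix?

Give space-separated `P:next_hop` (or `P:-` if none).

Op 1: best P0=NH2 P1=-
Op 2: best P0=NH2 P1=NH2
Op 3: best P0=NH2 P1=NH2
Op 4: best P0=NH2 P1=NH0
Op 5: best P0=NH2 P1=NH0
Op 6: best P0=NH2 P1=NH0

Answer: P0:NH2 P1:NH0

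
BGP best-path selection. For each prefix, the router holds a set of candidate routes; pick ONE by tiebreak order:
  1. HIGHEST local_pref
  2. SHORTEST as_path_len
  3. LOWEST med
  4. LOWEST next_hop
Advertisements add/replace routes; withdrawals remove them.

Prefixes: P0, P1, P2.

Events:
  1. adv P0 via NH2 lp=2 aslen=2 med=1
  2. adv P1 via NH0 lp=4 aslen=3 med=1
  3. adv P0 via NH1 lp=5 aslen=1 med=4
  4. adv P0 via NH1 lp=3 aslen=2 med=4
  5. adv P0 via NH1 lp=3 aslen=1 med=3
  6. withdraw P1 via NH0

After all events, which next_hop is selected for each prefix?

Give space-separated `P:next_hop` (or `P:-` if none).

Op 1: best P0=NH2 P1=- P2=-
Op 2: best P0=NH2 P1=NH0 P2=-
Op 3: best P0=NH1 P1=NH0 P2=-
Op 4: best P0=NH1 P1=NH0 P2=-
Op 5: best P0=NH1 P1=NH0 P2=-
Op 6: best P0=NH1 P1=- P2=-

Answer: P0:NH1 P1:- P2:-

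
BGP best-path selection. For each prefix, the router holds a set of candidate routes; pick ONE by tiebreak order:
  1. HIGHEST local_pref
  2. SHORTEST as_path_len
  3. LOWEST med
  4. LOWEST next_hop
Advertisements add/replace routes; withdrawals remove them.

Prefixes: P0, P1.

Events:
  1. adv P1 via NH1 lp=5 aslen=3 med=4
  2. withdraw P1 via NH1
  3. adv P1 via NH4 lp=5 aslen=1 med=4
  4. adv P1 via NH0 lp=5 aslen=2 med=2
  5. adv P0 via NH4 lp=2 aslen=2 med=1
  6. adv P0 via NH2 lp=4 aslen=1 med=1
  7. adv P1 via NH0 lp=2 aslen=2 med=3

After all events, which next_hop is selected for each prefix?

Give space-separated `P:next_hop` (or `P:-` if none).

Answer: P0:NH2 P1:NH4

Derivation:
Op 1: best P0=- P1=NH1
Op 2: best P0=- P1=-
Op 3: best P0=- P1=NH4
Op 4: best P0=- P1=NH4
Op 5: best P0=NH4 P1=NH4
Op 6: best P0=NH2 P1=NH4
Op 7: best P0=NH2 P1=NH4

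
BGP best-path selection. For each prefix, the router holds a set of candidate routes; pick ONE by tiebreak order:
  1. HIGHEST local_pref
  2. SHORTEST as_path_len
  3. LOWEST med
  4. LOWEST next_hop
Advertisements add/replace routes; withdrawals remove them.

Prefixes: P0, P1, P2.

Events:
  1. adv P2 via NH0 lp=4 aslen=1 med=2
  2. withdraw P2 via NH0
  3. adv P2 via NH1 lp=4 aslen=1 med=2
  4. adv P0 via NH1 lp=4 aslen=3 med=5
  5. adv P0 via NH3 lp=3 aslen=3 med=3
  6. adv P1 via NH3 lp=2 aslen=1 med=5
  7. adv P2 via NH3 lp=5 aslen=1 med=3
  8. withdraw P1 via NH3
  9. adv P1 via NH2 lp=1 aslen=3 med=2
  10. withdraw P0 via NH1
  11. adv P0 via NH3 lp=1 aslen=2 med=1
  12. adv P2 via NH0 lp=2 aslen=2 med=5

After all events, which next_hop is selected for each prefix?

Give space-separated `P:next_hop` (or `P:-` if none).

Op 1: best P0=- P1=- P2=NH0
Op 2: best P0=- P1=- P2=-
Op 3: best P0=- P1=- P2=NH1
Op 4: best P0=NH1 P1=- P2=NH1
Op 5: best P0=NH1 P1=- P2=NH1
Op 6: best P0=NH1 P1=NH3 P2=NH1
Op 7: best P0=NH1 P1=NH3 P2=NH3
Op 8: best P0=NH1 P1=- P2=NH3
Op 9: best P0=NH1 P1=NH2 P2=NH3
Op 10: best P0=NH3 P1=NH2 P2=NH3
Op 11: best P0=NH3 P1=NH2 P2=NH3
Op 12: best P0=NH3 P1=NH2 P2=NH3

Answer: P0:NH3 P1:NH2 P2:NH3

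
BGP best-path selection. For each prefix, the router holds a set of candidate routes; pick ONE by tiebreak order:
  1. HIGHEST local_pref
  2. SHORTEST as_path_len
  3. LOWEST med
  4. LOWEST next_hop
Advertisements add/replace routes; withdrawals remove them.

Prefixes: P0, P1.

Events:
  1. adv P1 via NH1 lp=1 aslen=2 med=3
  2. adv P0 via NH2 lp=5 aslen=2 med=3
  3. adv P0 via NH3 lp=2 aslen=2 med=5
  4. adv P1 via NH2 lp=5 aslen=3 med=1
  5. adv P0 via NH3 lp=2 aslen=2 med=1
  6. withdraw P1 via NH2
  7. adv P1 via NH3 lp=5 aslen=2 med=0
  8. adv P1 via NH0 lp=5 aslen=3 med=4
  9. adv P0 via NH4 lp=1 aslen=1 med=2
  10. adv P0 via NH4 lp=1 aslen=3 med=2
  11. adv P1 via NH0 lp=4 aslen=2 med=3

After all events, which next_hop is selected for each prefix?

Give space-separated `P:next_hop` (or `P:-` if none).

Answer: P0:NH2 P1:NH3

Derivation:
Op 1: best P0=- P1=NH1
Op 2: best P0=NH2 P1=NH1
Op 3: best P0=NH2 P1=NH1
Op 4: best P0=NH2 P1=NH2
Op 5: best P0=NH2 P1=NH2
Op 6: best P0=NH2 P1=NH1
Op 7: best P0=NH2 P1=NH3
Op 8: best P0=NH2 P1=NH3
Op 9: best P0=NH2 P1=NH3
Op 10: best P0=NH2 P1=NH3
Op 11: best P0=NH2 P1=NH3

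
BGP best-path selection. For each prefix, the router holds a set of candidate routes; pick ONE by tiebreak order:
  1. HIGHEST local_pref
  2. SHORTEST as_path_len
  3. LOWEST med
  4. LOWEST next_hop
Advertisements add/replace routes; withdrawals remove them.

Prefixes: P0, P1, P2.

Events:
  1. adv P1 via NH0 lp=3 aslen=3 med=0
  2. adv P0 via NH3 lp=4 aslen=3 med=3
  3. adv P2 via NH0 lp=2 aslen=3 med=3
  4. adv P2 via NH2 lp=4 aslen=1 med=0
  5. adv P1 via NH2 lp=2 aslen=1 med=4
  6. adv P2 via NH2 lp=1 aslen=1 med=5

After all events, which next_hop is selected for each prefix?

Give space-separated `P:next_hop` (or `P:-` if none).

Op 1: best P0=- P1=NH0 P2=-
Op 2: best P0=NH3 P1=NH0 P2=-
Op 3: best P0=NH3 P1=NH0 P2=NH0
Op 4: best P0=NH3 P1=NH0 P2=NH2
Op 5: best P0=NH3 P1=NH0 P2=NH2
Op 6: best P0=NH3 P1=NH0 P2=NH0

Answer: P0:NH3 P1:NH0 P2:NH0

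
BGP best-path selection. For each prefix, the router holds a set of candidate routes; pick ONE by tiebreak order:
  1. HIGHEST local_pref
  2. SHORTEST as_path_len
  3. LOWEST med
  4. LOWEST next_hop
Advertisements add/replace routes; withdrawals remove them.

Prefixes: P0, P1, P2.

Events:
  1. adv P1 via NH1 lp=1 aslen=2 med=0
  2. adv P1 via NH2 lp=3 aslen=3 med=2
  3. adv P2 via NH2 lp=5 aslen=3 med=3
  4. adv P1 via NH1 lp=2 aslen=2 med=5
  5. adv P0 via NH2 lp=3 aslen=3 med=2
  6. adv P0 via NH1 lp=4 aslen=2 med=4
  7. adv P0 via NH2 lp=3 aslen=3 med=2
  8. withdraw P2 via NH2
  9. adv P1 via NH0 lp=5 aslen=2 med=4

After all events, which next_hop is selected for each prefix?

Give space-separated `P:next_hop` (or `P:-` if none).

Op 1: best P0=- P1=NH1 P2=-
Op 2: best P0=- P1=NH2 P2=-
Op 3: best P0=- P1=NH2 P2=NH2
Op 4: best P0=- P1=NH2 P2=NH2
Op 5: best P0=NH2 P1=NH2 P2=NH2
Op 6: best P0=NH1 P1=NH2 P2=NH2
Op 7: best P0=NH1 P1=NH2 P2=NH2
Op 8: best P0=NH1 P1=NH2 P2=-
Op 9: best P0=NH1 P1=NH0 P2=-

Answer: P0:NH1 P1:NH0 P2:-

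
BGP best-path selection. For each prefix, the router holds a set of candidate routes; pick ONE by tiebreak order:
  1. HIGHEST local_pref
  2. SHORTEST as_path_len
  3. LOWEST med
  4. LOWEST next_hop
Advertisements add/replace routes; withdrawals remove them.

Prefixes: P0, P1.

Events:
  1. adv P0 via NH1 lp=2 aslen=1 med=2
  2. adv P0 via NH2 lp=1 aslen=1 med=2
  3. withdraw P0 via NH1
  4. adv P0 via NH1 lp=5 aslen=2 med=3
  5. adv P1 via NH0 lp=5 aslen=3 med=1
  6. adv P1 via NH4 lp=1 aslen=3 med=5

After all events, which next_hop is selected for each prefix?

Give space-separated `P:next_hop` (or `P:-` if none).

Answer: P0:NH1 P1:NH0

Derivation:
Op 1: best P0=NH1 P1=-
Op 2: best P0=NH1 P1=-
Op 3: best P0=NH2 P1=-
Op 4: best P0=NH1 P1=-
Op 5: best P0=NH1 P1=NH0
Op 6: best P0=NH1 P1=NH0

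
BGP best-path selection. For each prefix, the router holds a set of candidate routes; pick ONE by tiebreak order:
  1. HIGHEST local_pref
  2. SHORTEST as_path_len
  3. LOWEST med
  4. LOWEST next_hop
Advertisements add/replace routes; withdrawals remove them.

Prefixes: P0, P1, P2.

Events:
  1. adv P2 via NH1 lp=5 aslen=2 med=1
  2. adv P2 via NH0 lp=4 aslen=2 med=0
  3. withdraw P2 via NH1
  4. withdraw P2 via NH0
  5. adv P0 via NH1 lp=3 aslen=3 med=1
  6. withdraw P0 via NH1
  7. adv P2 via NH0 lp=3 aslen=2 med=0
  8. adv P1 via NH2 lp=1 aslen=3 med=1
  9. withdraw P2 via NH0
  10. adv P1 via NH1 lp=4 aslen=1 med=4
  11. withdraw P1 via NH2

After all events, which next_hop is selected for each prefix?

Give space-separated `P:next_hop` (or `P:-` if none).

Op 1: best P0=- P1=- P2=NH1
Op 2: best P0=- P1=- P2=NH1
Op 3: best P0=- P1=- P2=NH0
Op 4: best P0=- P1=- P2=-
Op 5: best P0=NH1 P1=- P2=-
Op 6: best P0=- P1=- P2=-
Op 7: best P0=- P1=- P2=NH0
Op 8: best P0=- P1=NH2 P2=NH0
Op 9: best P0=- P1=NH2 P2=-
Op 10: best P0=- P1=NH1 P2=-
Op 11: best P0=- P1=NH1 P2=-

Answer: P0:- P1:NH1 P2:-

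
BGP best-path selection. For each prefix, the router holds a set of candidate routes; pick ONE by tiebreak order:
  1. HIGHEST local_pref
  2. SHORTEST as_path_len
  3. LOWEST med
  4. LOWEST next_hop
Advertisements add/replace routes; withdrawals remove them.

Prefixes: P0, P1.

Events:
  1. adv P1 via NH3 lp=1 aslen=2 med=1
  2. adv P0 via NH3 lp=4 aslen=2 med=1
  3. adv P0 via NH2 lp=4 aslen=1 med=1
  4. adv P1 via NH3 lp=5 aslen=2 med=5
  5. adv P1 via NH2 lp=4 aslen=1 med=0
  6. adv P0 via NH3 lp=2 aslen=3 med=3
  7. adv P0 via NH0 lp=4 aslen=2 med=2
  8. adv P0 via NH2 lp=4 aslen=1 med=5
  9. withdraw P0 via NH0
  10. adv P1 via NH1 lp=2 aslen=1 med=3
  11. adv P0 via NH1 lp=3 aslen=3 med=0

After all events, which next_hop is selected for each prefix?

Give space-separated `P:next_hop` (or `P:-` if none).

Answer: P0:NH2 P1:NH3

Derivation:
Op 1: best P0=- P1=NH3
Op 2: best P0=NH3 P1=NH3
Op 3: best P0=NH2 P1=NH3
Op 4: best P0=NH2 P1=NH3
Op 5: best P0=NH2 P1=NH3
Op 6: best P0=NH2 P1=NH3
Op 7: best P0=NH2 P1=NH3
Op 8: best P0=NH2 P1=NH3
Op 9: best P0=NH2 P1=NH3
Op 10: best P0=NH2 P1=NH3
Op 11: best P0=NH2 P1=NH3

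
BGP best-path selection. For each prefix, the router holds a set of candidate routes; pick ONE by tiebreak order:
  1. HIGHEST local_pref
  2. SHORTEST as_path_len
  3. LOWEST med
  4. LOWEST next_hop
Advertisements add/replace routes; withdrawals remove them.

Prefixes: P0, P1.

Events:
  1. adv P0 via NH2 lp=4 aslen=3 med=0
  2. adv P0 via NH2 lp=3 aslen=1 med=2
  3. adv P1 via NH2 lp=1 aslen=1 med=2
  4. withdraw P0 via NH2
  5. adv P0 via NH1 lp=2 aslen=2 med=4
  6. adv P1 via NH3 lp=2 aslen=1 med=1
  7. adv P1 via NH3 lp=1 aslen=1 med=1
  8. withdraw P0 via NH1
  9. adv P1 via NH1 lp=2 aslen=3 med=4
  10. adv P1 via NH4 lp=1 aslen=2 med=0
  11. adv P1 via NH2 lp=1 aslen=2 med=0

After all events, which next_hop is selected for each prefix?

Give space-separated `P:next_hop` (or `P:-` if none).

Answer: P0:- P1:NH1

Derivation:
Op 1: best P0=NH2 P1=-
Op 2: best P0=NH2 P1=-
Op 3: best P0=NH2 P1=NH2
Op 4: best P0=- P1=NH2
Op 5: best P0=NH1 P1=NH2
Op 6: best P0=NH1 P1=NH3
Op 7: best P0=NH1 P1=NH3
Op 8: best P0=- P1=NH3
Op 9: best P0=- P1=NH1
Op 10: best P0=- P1=NH1
Op 11: best P0=- P1=NH1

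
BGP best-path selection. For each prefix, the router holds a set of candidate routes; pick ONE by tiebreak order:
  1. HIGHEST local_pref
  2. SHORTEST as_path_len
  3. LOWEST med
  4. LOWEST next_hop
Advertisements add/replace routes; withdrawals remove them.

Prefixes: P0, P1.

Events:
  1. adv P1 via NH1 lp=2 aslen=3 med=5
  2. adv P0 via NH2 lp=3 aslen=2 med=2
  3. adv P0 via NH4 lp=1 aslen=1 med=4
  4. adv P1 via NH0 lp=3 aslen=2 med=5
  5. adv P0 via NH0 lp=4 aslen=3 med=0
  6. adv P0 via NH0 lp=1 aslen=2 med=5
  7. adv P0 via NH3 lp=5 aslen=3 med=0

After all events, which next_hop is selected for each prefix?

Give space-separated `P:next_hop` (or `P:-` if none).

Answer: P0:NH3 P1:NH0

Derivation:
Op 1: best P0=- P1=NH1
Op 2: best P0=NH2 P1=NH1
Op 3: best P0=NH2 P1=NH1
Op 4: best P0=NH2 P1=NH0
Op 5: best P0=NH0 P1=NH0
Op 6: best P0=NH2 P1=NH0
Op 7: best P0=NH3 P1=NH0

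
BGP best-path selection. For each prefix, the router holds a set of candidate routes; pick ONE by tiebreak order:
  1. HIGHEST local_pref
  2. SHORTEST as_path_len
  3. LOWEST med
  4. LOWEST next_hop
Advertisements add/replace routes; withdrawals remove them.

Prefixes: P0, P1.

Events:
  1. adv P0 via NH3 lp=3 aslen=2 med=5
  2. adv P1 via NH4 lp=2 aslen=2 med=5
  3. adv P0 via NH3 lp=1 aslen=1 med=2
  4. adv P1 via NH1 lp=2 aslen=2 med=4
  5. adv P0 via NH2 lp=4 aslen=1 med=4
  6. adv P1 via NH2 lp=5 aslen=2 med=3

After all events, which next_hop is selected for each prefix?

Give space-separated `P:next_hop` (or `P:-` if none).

Op 1: best P0=NH3 P1=-
Op 2: best P0=NH3 P1=NH4
Op 3: best P0=NH3 P1=NH4
Op 4: best P0=NH3 P1=NH1
Op 5: best P0=NH2 P1=NH1
Op 6: best P0=NH2 P1=NH2

Answer: P0:NH2 P1:NH2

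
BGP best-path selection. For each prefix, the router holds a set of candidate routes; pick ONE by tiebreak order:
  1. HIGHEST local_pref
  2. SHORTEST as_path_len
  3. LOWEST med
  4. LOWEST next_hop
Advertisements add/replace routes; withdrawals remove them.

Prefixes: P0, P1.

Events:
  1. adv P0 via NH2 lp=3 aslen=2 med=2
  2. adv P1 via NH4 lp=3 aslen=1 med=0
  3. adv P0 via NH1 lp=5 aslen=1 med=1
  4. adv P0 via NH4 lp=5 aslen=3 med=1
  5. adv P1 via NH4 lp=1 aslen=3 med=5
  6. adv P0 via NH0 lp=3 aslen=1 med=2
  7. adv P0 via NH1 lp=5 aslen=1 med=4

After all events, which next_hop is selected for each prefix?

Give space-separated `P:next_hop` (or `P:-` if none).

Op 1: best P0=NH2 P1=-
Op 2: best P0=NH2 P1=NH4
Op 3: best P0=NH1 P1=NH4
Op 4: best P0=NH1 P1=NH4
Op 5: best P0=NH1 P1=NH4
Op 6: best P0=NH1 P1=NH4
Op 7: best P0=NH1 P1=NH4

Answer: P0:NH1 P1:NH4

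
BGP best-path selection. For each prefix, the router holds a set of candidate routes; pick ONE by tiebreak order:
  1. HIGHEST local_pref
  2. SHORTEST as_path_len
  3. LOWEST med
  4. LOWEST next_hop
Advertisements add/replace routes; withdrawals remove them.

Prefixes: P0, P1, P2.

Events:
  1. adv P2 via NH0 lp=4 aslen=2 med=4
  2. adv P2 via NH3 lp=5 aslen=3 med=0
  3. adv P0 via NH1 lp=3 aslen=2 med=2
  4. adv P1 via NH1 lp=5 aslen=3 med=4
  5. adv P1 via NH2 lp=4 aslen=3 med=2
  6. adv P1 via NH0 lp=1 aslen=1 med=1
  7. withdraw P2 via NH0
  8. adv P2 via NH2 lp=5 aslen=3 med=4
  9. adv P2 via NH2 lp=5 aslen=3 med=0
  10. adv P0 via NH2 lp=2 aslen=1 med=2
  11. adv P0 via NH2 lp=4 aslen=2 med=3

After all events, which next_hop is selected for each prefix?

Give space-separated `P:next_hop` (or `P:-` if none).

Answer: P0:NH2 P1:NH1 P2:NH2

Derivation:
Op 1: best P0=- P1=- P2=NH0
Op 2: best P0=- P1=- P2=NH3
Op 3: best P0=NH1 P1=- P2=NH3
Op 4: best P0=NH1 P1=NH1 P2=NH3
Op 5: best P0=NH1 P1=NH1 P2=NH3
Op 6: best P0=NH1 P1=NH1 P2=NH3
Op 7: best P0=NH1 P1=NH1 P2=NH3
Op 8: best P0=NH1 P1=NH1 P2=NH3
Op 9: best P0=NH1 P1=NH1 P2=NH2
Op 10: best P0=NH1 P1=NH1 P2=NH2
Op 11: best P0=NH2 P1=NH1 P2=NH2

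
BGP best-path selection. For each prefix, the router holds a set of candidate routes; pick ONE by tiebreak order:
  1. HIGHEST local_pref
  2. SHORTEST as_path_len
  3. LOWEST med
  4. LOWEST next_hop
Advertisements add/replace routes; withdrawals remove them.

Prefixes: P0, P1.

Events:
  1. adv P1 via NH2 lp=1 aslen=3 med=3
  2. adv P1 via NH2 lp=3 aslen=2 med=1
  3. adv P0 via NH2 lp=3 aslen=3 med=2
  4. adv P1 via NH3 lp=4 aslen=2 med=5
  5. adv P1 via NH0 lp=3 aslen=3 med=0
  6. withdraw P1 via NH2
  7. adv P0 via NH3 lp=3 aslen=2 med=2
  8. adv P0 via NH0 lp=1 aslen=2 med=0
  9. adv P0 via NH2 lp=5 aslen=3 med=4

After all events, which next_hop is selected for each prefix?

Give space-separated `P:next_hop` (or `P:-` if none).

Op 1: best P0=- P1=NH2
Op 2: best P0=- P1=NH2
Op 3: best P0=NH2 P1=NH2
Op 4: best P0=NH2 P1=NH3
Op 5: best P0=NH2 P1=NH3
Op 6: best P0=NH2 P1=NH3
Op 7: best P0=NH3 P1=NH3
Op 8: best P0=NH3 P1=NH3
Op 9: best P0=NH2 P1=NH3

Answer: P0:NH2 P1:NH3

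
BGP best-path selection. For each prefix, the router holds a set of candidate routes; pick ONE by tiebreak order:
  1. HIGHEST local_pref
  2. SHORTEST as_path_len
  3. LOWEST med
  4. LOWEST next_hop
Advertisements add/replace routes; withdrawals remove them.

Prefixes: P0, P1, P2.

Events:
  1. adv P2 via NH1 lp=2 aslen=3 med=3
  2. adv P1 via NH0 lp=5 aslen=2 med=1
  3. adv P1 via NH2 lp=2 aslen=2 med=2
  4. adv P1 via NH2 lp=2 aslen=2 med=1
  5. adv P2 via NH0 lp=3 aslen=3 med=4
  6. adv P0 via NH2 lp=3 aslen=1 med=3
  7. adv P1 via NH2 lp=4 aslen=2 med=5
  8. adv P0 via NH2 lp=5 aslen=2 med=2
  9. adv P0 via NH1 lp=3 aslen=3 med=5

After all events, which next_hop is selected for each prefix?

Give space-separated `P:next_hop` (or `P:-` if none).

Answer: P0:NH2 P1:NH0 P2:NH0

Derivation:
Op 1: best P0=- P1=- P2=NH1
Op 2: best P0=- P1=NH0 P2=NH1
Op 3: best P0=- P1=NH0 P2=NH1
Op 4: best P0=- P1=NH0 P2=NH1
Op 5: best P0=- P1=NH0 P2=NH0
Op 6: best P0=NH2 P1=NH0 P2=NH0
Op 7: best P0=NH2 P1=NH0 P2=NH0
Op 8: best P0=NH2 P1=NH0 P2=NH0
Op 9: best P0=NH2 P1=NH0 P2=NH0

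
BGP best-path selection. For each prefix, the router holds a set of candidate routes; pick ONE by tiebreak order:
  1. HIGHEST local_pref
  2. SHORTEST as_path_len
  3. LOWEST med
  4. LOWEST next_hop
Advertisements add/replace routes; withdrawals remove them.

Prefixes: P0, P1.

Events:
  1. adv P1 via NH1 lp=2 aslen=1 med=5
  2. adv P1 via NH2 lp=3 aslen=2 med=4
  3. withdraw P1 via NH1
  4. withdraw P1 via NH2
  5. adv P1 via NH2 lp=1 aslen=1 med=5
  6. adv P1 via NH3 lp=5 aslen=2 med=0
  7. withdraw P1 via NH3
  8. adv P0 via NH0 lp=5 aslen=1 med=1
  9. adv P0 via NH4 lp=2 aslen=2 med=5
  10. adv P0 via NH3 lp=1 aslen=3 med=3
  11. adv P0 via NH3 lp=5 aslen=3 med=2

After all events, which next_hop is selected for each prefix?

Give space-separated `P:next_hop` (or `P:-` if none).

Op 1: best P0=- P1=NH1
Op 2: best P0=- P1=NH2
Op 3: best P0=- P1=NH2
Op 4: best P0=- P1=-
Op 5: best P0=- P1=NH2
Op 6: best P0=- P1=NH3
Op 7: best P0=- P1=NH2
Op 8: best P0=NH0 P1=NH2
Op 9: best P0=NH0 P1=NH2
Op 10: best P0=NH0 P1=NH2
Op 11: best P0=NH0 P1=NH2

Answer: P0:NH0 P1:NH2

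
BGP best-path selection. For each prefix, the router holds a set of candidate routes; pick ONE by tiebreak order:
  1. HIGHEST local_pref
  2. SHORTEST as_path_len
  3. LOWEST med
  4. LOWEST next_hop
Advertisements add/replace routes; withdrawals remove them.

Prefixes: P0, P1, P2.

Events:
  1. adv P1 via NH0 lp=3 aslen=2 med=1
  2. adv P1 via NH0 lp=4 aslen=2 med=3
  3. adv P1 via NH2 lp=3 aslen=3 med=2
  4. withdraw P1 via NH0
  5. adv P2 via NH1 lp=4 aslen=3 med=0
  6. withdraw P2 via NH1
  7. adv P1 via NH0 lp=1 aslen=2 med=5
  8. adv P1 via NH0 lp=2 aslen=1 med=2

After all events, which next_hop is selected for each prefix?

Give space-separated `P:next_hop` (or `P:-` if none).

Op 1: best P0=- P1=NH0 P2=-
Op 2: best P0=- P1=NH0 P2=-
Op 3: best P0=- P1=NH0 P2=-
Op 4: best P0=- P1=NH2 P2=-
Op 5: best P0=- P1=NH2 P2=NH1
Op 6: best P0=- P1=NH2 P2=-
Op 7: best P0=- P1=NH2 P2=-
Op 8: best P0=- P1=NH2 P2=-

Answer: P0:- P1:NH2 P2:-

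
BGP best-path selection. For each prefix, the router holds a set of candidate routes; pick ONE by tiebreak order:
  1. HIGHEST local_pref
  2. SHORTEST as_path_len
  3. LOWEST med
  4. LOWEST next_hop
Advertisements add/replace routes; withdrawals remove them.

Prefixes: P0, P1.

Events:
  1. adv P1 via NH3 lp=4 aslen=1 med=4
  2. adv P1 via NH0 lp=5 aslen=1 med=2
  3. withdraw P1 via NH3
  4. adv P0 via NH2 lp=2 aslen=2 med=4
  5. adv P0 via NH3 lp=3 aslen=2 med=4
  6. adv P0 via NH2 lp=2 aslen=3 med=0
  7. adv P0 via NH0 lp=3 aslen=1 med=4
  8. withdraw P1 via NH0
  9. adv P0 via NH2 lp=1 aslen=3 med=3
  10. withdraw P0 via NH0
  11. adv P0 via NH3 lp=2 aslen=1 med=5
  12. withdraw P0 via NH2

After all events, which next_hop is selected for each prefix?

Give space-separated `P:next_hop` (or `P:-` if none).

Op 1: best P0=- P1=NH3
Op 2: best P0=- P1=NH0
Op 3: best P0=- P1=NH0
Op 4: best P0=NH2 P1=NH0
Op 5: best P0=NH3 P1=NH0
Op 6: best P0=NH3 P1=NH0
Op 7: best P0=NH0 P1=NH0
Op 8: best P0=NH0 P1=-
Op 9: best P0=NH0 P1=-
Op 10: best P0=NH3 P1=-
Op 11: best P0=NH3 P1=-
Op 12: best P0=NH3 P1=-

Answer: P0:NH3 P1:-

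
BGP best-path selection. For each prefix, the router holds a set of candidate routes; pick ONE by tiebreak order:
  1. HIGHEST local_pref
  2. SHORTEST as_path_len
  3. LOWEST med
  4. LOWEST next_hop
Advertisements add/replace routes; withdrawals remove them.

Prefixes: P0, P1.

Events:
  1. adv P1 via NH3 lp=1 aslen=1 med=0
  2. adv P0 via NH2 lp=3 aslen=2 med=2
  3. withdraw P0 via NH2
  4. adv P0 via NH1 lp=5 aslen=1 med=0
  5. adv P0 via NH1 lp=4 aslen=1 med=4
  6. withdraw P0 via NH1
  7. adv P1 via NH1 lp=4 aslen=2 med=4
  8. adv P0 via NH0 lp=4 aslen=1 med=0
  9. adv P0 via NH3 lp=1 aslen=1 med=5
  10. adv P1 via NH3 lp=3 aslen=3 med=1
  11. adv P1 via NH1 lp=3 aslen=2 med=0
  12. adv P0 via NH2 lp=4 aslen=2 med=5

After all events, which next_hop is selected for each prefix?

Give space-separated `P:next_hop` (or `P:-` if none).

Answer: P0:NH0 P1:NH1

Derivation:
Op 1: best P0=- P1=NH3
Op 2: best P0=NH2 P1=NH3
Op 3: best P0=- P1=NH3
Op 4: best P0=NH1 P1=NH3
Op 5: best P0=NH1 P1=NH3
Op 6: best P0=- P1=NH3
Op 7: best P0=- P1=NH1
Op 8: best P0=NH0 P1=NH1
Op 9: best P0=NH0 P1=NH1
Op 10: best P0=NH0 P1=NH1
Op 11: best P0=NH0 P1=NH1
Op 12: best P0=NH0 P1=NH1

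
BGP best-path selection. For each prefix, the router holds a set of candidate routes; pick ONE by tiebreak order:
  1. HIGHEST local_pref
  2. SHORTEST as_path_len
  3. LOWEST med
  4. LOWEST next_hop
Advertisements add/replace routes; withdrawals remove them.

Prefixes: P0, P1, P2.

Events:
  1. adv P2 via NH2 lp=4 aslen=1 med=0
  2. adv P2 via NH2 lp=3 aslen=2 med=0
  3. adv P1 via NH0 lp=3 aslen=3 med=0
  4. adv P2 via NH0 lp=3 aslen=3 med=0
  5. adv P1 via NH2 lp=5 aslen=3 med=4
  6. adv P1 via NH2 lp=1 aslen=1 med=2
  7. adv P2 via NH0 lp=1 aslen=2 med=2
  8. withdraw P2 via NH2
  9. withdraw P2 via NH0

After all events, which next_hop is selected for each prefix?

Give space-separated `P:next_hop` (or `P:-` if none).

Op 1: best P0=- P1=- P2=NH2
Op 2: best P0=- P1=- P2=NH2
Op 3: best P0=- P1=NH0 P2=NH2
Op 4: best P0=- P1=NH0 P2=NH2
Op 5: best P0=- P1=NH2 P2=NH2
Op 6: best P0=- P1=NH0 P2=NH2
Op 7: best P0=- P1=NH0 P2=NH2
Op 8: best P0=- P1=NH0 P2=NH0
Op 9: best P0=- P1=NH0 P2=-

Answer: P0:- P1:NH0 P2:-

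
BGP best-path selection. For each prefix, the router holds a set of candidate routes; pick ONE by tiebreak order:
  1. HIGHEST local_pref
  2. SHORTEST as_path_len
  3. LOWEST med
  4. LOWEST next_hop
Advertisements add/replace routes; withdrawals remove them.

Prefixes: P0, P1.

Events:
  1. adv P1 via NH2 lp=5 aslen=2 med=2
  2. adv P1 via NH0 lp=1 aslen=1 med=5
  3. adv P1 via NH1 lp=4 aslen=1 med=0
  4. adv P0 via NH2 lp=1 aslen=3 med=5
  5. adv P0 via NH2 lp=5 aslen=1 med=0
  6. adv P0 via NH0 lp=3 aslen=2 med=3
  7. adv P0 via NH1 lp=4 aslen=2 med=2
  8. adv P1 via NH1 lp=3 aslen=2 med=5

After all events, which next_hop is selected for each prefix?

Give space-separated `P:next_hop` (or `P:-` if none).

Answer: P0:NH2 P1:NH2

Derivation:
Op 1: best P0=- P1=NH2
Op 2: best P0=- P1=NH2
Op 3: best P0=- P1=NH2
Op 4: best P0=NH2 P1=NH2
Op 5: best P0=NH2 P1=NH2
Op 6: best P0=NH2 P1=NH2
Op 7: best P0=NH2 P1=NH2
Op 8: best P0=NH2 P1=NH2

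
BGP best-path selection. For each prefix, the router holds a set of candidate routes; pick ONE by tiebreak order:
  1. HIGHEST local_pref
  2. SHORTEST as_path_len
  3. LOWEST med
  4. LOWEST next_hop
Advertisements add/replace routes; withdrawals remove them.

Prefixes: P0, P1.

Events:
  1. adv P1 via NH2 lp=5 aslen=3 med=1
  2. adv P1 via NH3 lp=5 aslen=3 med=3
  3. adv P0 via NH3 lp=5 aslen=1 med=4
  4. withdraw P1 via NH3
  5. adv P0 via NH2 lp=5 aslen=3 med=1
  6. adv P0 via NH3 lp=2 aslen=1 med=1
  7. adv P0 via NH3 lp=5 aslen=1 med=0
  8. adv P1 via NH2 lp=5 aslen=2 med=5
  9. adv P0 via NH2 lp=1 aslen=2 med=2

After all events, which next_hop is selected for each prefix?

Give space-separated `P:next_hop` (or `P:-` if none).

Op 1: best P0=- P1=NH2
Op 2: best P0=- P1=NH2
Op 3: best P0=NH3 P1=NH2
Op 4: best P0=NH3 P1=NH2
Op 5: best P0=NH3 P1=NH2
Op 6: best P0=NH2 P1=NH2
Op 7: best P0=NH3 P1=NH2
Op 8: best P0=NH3 P1=NH2
Op 9: best P0=NH3 P1=NH2

Answer: P0:NH3 P1:NH2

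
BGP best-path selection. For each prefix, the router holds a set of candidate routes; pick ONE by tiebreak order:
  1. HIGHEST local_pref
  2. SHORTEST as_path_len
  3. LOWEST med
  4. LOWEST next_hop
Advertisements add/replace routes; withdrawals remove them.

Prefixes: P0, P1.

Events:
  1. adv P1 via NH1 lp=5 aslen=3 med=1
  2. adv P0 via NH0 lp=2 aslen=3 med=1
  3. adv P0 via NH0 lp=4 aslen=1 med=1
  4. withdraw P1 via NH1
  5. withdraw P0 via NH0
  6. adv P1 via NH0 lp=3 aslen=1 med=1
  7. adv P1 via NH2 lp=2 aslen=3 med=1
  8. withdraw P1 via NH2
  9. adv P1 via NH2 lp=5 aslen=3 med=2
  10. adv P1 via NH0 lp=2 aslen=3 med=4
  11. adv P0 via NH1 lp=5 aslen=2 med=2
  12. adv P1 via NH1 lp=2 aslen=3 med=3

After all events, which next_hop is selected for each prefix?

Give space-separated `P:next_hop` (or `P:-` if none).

Answer: P0:NH1 P1:NH2

Derivation:
Op 1: best P0=- P1=NH1
Op 2: best P0=NH0 P1=NH1
Op 3: best P0=NH0 P1=NH1
Op 4: best P0=NH0 P1=-
Op 5: best P0=- P1=-
Op 6: best P0=- P1=NH0
Op 7: best P0=- P1=NH0
Op 8: best P0=- P1=NH0
Op 9: best P0=- P1=NH2
Op 10: best P0=- P1=NH2
Op 11: best P0=NH1 P1=NH2
Op 12: best P0=NH1 P1=NH2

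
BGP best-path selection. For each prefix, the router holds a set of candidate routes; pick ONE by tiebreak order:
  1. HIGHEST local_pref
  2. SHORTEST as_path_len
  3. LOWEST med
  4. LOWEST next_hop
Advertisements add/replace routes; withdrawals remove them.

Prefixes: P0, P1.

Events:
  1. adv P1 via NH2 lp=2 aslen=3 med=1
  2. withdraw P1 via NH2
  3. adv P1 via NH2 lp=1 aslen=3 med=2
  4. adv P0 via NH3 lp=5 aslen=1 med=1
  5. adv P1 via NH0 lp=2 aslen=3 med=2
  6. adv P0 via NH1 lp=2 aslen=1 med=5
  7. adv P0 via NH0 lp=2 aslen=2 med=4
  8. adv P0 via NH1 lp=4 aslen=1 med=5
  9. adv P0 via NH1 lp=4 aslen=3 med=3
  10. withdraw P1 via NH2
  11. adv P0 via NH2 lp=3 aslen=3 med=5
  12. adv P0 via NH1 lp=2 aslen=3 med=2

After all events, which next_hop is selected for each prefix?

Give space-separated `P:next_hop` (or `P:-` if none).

Op 1: best P0=- P1=NH2
Op 2: best P0=- P1=-
Op 3: best P0=- P1=NH2
Op 4: best P0=NH3 P1=NH2
Op 5: best P0=NH3 P1=NH0
Op 6: best P0=NH3 P1=NH0
Op 7: best P0=NH3 P1=NH0
Op 8: best P0=NH3 P1=NH0
Op 9: best P0=NH3 P1=NH0
Op 10: best P0=NH3 P1=NH0
Op 11: best P0=NH3 P1=NH0
Op 12: best P0=NH3 P1=NH0

Answer: P0:NH3 P1:NH0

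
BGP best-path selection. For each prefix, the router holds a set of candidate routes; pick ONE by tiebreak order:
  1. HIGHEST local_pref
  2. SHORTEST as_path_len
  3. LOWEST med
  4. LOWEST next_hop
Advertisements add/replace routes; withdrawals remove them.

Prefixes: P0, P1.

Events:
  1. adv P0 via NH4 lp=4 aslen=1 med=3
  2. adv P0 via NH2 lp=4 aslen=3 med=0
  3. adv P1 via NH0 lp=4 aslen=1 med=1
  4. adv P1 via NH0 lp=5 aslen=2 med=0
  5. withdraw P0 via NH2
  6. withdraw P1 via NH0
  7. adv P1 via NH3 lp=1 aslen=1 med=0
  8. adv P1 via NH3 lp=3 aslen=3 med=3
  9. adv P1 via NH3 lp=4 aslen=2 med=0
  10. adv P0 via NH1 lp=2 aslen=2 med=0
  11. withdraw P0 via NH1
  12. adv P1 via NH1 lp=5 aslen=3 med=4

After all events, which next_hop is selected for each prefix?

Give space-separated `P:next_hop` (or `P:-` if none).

Answer: P0:NH4 P1:NH1

Derivation:
Op 1: best P0=NH4 P1=-
Op 2: best P0=NH4 P1=-
Op 3: best P0=NH4 P1=NH0
Op 4: best P0=NH4 P1=NH0
Op 5: best P0=NH4 P1=NH0
Op 6: best P0=NH4 P1=-
Op 7: best P0=NH4 P1=NH3
Op 8: best P0=NH4 P1=NH3
Op 9: best P0=NH4 P1=NH3
Op 10: best P0=NH4 P1=NH3
Op 11: best P0=NH4 P1=NH3
Op 12: best P0=NH4 P1=NH1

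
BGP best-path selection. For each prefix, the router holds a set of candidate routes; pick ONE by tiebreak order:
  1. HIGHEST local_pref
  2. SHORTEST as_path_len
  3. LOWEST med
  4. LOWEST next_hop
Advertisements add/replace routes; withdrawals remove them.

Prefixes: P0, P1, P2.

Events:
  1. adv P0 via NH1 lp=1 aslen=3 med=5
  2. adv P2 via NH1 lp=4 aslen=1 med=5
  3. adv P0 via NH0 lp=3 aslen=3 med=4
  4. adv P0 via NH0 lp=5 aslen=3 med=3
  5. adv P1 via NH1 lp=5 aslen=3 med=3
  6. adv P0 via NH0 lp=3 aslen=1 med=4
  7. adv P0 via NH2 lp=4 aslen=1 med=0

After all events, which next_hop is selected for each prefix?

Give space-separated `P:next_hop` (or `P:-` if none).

Answer: P0:NH2 P1:NH1 P2:NH1

Derivation:
Op 1: best P0=NH1 P1=- P2=-
Op 2: best P0=NH1 P1=- P2=NH1
Op 3: best P0=NH0 P1=- P2=NH1
Op 4: best P0=NH0 P1=- P2=NH1
Op 5: best P0=NH0 P1=NH1 P2=NH1
Op 6: best P0=NH0 P1=NH1 P2=NH1
Op 7: best P0=NH2 P1=NH1 P2=NH1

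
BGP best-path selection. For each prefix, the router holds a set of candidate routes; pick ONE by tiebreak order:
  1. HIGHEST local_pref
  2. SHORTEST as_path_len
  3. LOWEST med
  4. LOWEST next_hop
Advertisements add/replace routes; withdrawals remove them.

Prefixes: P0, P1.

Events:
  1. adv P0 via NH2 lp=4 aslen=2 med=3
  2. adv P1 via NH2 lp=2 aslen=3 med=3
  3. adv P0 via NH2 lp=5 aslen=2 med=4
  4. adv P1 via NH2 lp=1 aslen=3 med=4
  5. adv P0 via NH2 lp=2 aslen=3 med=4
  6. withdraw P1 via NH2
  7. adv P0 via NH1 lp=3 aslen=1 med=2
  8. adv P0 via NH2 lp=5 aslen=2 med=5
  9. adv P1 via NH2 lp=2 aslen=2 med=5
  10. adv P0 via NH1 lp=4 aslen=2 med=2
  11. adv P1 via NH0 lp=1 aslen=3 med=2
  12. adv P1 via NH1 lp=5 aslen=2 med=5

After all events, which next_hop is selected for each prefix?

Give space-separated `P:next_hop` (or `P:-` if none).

Op 1: best P0=NH2 P1=-
Op 2: best P0=NH2 P1=NH2
Op 3: best P0=NH2 P1=NH2
Op 4: best P0=NH2 P1=NH2
Op 5: best P0=NH2 P1=NH2
Op 6: best P0=NH2 P1=-
Op 7: best P0=NH1 P1=-
Op 8: best P0=NH2 P1=-
Op 9: best P0=NH2 P1=NH2
Op 10: best P0=NH2 P1=NH2
Op 11: best P0=NH2 P1=NH2
Op 12: best P0=NH2 P1=NH1

Answer: P0:NH2 P1:NH1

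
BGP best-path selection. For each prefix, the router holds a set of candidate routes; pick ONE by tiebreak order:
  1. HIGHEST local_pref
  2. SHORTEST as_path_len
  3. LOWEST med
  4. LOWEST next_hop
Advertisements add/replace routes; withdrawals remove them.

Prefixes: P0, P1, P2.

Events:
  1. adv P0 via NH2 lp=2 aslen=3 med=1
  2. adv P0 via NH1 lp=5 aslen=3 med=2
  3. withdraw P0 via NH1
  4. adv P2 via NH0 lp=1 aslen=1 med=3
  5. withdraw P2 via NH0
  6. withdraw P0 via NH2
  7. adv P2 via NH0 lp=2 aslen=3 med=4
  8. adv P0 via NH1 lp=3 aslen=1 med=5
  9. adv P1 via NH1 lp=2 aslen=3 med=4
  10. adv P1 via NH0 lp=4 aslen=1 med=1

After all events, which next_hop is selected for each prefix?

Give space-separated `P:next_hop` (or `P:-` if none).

Answer: P0:NH1 P1:NH0 P2:NH0

Derivation:
Op 1: best P0=NH2 P1=- P2=-
Op 2: best P0=NH1 P1=- P2=-
Op 3: best P0=NH2 P1=- P2=-
Op 4: best P0=NH2 P1=- P2=NH0
Op 5: best P0=NH2 P1=- P2=-
Op 6: best P0=- P1=- P2=-
Op 7: best P0=- P1=- P2=NH0
Op 8: best P0=NH1 P1=- P2=NH0
Op 9: best P0=NH1 P1=NH1 P2=NH0
Op 10: best P0=NH1 P1=NH0 P2=NH0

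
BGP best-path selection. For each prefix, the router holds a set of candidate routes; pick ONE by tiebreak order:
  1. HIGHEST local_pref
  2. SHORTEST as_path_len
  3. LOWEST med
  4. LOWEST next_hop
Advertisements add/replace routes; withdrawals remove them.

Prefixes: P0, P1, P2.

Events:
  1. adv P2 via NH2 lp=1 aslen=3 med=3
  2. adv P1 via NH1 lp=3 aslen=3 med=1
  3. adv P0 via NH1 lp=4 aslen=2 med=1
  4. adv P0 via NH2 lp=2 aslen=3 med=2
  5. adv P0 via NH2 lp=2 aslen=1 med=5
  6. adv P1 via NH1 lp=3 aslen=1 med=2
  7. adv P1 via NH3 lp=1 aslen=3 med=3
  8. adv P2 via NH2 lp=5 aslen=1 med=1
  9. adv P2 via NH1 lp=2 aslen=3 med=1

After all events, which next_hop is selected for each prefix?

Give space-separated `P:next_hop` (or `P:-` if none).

Answer: P0:NH1 P1:NH1 P2:NH2

Derivation:
Op 1: best P0=- P1=- P2=NH2
Op 2: best P0=- P1=NH1 P2=NH2
Op 3: best P0=NH1 P1=NH1 P2=NH2
Op 4: best P0=NH1 P1=NH1 P2=NH2
Op 5: best P0=NH1 P1=NH1 P2=NH2
Op 6: best P0=NH1 P1=NH1 P2=NH2
Op 7: best P0=NH1 P1=NH1 P2=NH2
Op 8: best P0=NH1 P1=NH1 P2=NH2
Op 9: best P0=NH1 P1=NH1 P2=NH2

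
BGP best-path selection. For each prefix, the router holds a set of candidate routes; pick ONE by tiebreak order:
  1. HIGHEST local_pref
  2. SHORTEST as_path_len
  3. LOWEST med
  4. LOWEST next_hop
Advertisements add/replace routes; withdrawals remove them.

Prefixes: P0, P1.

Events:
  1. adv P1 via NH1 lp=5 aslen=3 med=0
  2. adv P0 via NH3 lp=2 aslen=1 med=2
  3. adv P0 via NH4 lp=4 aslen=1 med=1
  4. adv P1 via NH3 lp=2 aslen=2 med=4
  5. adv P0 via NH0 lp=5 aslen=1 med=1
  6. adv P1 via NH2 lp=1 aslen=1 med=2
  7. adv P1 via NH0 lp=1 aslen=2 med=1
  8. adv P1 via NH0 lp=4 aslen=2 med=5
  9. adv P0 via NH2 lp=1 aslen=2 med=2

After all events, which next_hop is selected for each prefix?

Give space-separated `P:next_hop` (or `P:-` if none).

Answer: P0:NH0 P1:NH1

Derivation:
Op 1: best P0=- P1=NH1
Op 2: best P0=NH3 P1=NH1
Op 3: best P0=NH4 P1=NH1
Op 4: best P0=NH4 P1=NH1
Op 5: best P0=NH0 P1=NH1
Op 6: best P0=NH0 P1=NH1
Op 7: best P0=NH0 P1=NH1
Op 8: best P0=NH0 P1=NH1
Op 9: best P0=NH0 P1=NH1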